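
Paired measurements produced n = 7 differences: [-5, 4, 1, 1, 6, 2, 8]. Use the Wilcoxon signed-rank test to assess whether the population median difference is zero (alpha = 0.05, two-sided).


Step 1: Drop any zero differences (none here) and take |d_i|.
|d| = [5, 4, 1, 1, 6, 2, 8]
Step 2: Midrank |d_i| (ties get averaged ranks).
ranks: |5|->5, |4|->4, |1|->1.5, |1|->1.5, |6|->6, |2|->3, |8|->7
Step 3: Attach original signs; sum ranks with positive sign and with negative sign.
W+ = 4 + 1.5 + 1.5 + 6 + 3 + 7 = 23
W- = 5 = 5
(Check: W+ + W- = 28 should equal n(n+1)/2 = 28.)
Step 4: Test statistic W = min(W+, W-) = 5.
Step 5: Ties in |d|, so use the tie-corrected normal approximation.
        E[W] = n(n+1)/4 = 7*8/4 = 14.
        Tie groups: |d|=1 (t=2); sum(t^3 - t) = 6.
        Var[W] = n(n+1)(2n+1)/24 - sum(t^3-t)/48 = 840/24 - 6/48 = 34.875.
        z = (W - E[W]) / sqrt(Var[W]) = (5 - 14) / 5.9055 = -1.5240.
        Two-sided p = 2*Phi(z) = 0.127508.
Step 6: alpha = 0.05. fail to reject H0.

W+ = 23, W- = 5, W = min = 5, p = 0.127508, fail to reject H0.


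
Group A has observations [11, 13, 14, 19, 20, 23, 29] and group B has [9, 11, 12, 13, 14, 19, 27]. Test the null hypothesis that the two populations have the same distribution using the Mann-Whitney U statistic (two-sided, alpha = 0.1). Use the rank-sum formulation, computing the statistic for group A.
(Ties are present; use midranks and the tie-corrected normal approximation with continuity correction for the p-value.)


Step 1: Combine and sort all 14 observations; assign midranks.
sorted (value, group): (9,Y), (11,X), (11,Y), (12,Y), (13,X), (13,Y), (14,X), (14,Y), (19,X), (19,Y), (20,X), (23,X), (27,Y), (29,X)
ranks: 9->1, 11->2.5, 11->2.5, 12->4, 13->5.5, 13->5.5, 14->7.5, 14->7.5, 19->9.5, 19->9.5, 20->11, 23->12, 27->13, 29->14
Step 2: Rank sum for X: R1 = 2.5 + 5.5 + 7.5 + 9.5 + 11 + 12 + 14 = 62.
Step 3: U_X = R1 - n1(n1+1)/2 = 62 - 7*8/2 = 62 - 28 = 34.
       U_Y = n1*n2 - U_X = 49 - 34 = 15.
Step 4: Ties are present, so use the tie-corrected normal approximation (with continuity correction) for the p-value.
Step 5: p-value = 0.248063; compare to alpha = 0.1. fail to reject H0.

U_X = 34, p = 0.248063, fail to reject H0 at alpha = 0.1.


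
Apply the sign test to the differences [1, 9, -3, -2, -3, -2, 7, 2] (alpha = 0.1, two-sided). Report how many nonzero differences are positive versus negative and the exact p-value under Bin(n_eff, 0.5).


Step 1: Discard zero differences. Original n = 8; n_eff = number of nonzero differences = 8.
Nonzero differences (with sign): +1, +9, -3, -2, -3, -2, +7, +2
Step 2: Count signs: positive = 4, negative = 4.
Step 3: Under H0: P(positive) = 0.5, so the number of positives S ~ Bin(8, 0.5).
Step 4: Two-sided exact p-value = sum of Bin(8,0.5) probabilities at or below the observed probability = 1.000000.
Step 5: alpha = 0.1. fail to reject H0.

n_eff = 8, pos = 4, neg = 4, p = 1.000000, fail to reject H0.


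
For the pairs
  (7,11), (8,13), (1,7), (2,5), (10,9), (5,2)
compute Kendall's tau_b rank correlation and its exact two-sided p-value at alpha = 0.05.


Step 1: Enumerate the 15 unordered pairs (i,j) with i<j and classify each by sign(x_j-x_i) * sign(y_j-y_i).
  (1,2):dx=+1,dy=+2->C; (1,3):dx=-6,dy=-4->C; (1,4):dx=-5,dy=-6->C; (1,5):dx=+3,dy=-2->D
  (1,6):dx=-2,dy=-9->C; (2,3):dx=-7,dy=-6->C; (2,4):dx=-6,dy=-8->C; (2,5):dx=+2,dy=-4->D
  (2,6):dx=-3,dy=-11->C; (3,4):dx=+1,dy=-2->D; (3,5):dx=+9,dy=+2->C; (3,6):dx=+4,dy=-5->D
  (4,5):dx=+8,dy=+4->C; (4,6):dx=+3,dy=-3->D; (5,6):dx=-5,dy=-7->C
Step 2: C = 10, D = 5, total pairs = 15.
Step 3: tau = (C - D)/(n(n-1)/2) = (10 - 5)/15 = 0.333333.
Step 4: Exact two-sided p-value (enumerate n! = 720 permutations of y under H0): p = 0.469444.
Step 5: alpha = 0.05. fail to reject H0.

tau_b = 0.3333 (C=10, D=5), p = 0.469444, fail to reject H0.


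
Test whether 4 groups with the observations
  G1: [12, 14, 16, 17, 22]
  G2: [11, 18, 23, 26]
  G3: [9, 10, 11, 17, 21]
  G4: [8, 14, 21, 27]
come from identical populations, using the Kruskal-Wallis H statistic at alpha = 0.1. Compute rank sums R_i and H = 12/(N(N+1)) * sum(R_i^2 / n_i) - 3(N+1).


Step 1: Combine all N = 18 observations and assign midranks.
sorted (value, group, rank): (8,G4,1), (9,G3,2), (10,G3,3), (11,G2,4.5), (11,G3,4.5), (12,G1,6), (14,G1,7.5), (14,G4,7.5), (16,G1,9), (17,G1,10.5), (17,G3,10.5), (18,G2,12), (21,G3,13.5), (21,G4,13.5), (22,G1,15), (23,G2,16), (26,G2,17), (27,G4,18)
Step 2: Sum ranks within each group.
R_1 = 48 (n_1 = 5)
R_2 = 49.5 (n_2 = 4)
R_3 = 33.5 (n_3 = 5)
R_4 = 40 (n_4 = 4)
Step 3: H = 12/(N(N+1)) * sum(R_i^2/n_i) - 3(N+1)
     = 12/(18*19) * (48^2/5 + 49.5^2/4 + 33.5^2/5 + 40^2/4) - 3*19
     = 0.035088 * 1697.81 - 57
     = 2.572368.
Step 4: Ties present; correction factor C = 1 - 24/(18^3 - 18) = 0.995872. Corrected H = 2.572368 / 0.995872 = 2.583031.
Step 5: Under H0, H ~ chi^2(3); p-value = 0.460472.
Step 6: alpha = 0.1. fail to reject H0.

H = 2.5830, df = 3, p = 0.460472, fail to reject H0.


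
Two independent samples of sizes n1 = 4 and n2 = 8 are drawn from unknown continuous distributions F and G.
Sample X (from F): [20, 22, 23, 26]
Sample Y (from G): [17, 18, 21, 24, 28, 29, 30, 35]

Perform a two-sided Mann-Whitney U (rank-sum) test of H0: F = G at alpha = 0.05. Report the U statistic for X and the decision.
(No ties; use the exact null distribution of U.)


Step 1: Combine and sort all 12 observations; assign midranks.
sorted (value, group): (17,Y), (18,Y), (20,X), (21,Y), (22,X), (23,X), (24,Y), (26,X), (28,Y), (29,Y), (30,Y), (35,Y)
ranks: 17->1, 18->2, 20->3, 21->4, 22->5, 23->6, 24->7, 26->8, 28->9, 29->10, 30->11, 35->12
Step 2: Rank sum for X: R1 = 3 + 5 + 6 + 8 = 22.
Step 3: U_X = R1 - n1(n1+1)/2 = 22 - 4*5/2 = 22 - 10 = 12.
       U_Y = n1*n2 - U_X = 32 - 12 = 20.
Step 4: No ties, so the exact null distribution of U (based on enumerating the C(12,4) = 495 equally likely rank assignments) gives the two-sided p-value.
Step 5: p-value = 0.569697; compare to alpha = 0.05. fail to reject H0.

U_X = 12, p = 0.569697, fail to reject H0 at alpha = 0.05.


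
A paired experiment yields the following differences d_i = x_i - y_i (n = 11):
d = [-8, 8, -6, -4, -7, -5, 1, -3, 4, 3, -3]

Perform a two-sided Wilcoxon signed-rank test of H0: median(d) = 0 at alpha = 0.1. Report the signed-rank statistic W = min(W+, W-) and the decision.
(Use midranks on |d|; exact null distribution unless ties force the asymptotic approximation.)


Step 1: Drop any zero differences (none here) and take |d_i|.
|d| = [8, 8, 6, 4, 7, 5, 1, 3, 4, 3, 3]
Step 2: Midrank |d_i| (ties get averaged ranks).
ranks: |8|->10.5, |8|->10.5, |6|->8, |4|->5.5, |7|->9, |5|->7, |1|->1, |3|->3, |4|->5.5, |3|->3, |3|->3
Step 3: Attach original signs; sum ranks with positive sign and with negative sign.
W+ = 10.5 + 1 + 5.5 + 3 = 20
W- = 10.5 + 8 + 5.5 + 9 + 7 + 3 + 3 = 46
(Check: W+ + W- = 66 should equal n(n+1)/2 = 66.)
Step 4: Test statistic W = min(W+, W-) = 20.
Step 5: Ties in |d|, so use the tie-corrected normal approximation.
        E[W] = n(n+1)/4 = 11*12/4 = 33.
        Tie groups: |d|=3 (t=3), |d|=4 (t=2), |d|=8 (t=2); sum(t^3 - t) = 36.
        Var[W] = n(n+1)(2n+1)/24 - sum(t^3-t)/48 = 3036/24 - 36/48 = 125.75.
        z = (W - E[W]) / sqrt(Var[W]) = (20 - 33) / 11.2138 = -1.1593.
        Two-sided p = 2*Phi(z) = 0.246341.
Step 6: alpha = 0.1. fail to reject H0.

W+ = 20, W- = 46, W = min = 20, p = 0.246341, fail to reject H0.


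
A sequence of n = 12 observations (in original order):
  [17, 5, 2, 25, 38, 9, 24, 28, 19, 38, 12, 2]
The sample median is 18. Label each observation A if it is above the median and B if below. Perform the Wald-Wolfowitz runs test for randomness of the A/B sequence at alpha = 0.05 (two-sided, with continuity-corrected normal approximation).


Step 1: Compute median = 18; label A = above, B = below.
Labels in order: BBBAABAAAABB  (n_A = 6, n_B = 6)
Step 2: Count runs R = 5.
Step 3: Under H0 (random ordering), E[R] = 2*n_A*n_B/(n_A+n_B) + 1 = 2*6*6/12 + 1 = 7.0000.
        Var[R] = 2*n_A*n_B*(2*n_A*n_B - n_A - n_B) / ((n_A+n_B)^2 * (n_A+n_B-1)) = 4320/1584 = 2.7273.
        SD[R] = 1.6514.
Step 4: Continuity-corrected z = (R + 0.5 - E[R]) / SD[R] = (5 + 0.5 - 7.0000) / 1.6514 = -0.9083.
Step 5: Two-sided p-value via normal approximation = 2*(1 - Phi(|z|)) = 0.363722.
Step 6: alpha = 0.05. fail to reject H0.

R = 5, z = -0.9083, p = 0.363722, fail to reject H0.


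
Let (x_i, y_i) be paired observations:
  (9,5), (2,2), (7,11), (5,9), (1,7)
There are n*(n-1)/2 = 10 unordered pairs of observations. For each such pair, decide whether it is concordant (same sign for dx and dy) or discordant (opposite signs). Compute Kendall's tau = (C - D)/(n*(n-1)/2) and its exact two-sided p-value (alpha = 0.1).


Step 1: Enumerate the 10 unordered pairs (i,j) with i<j and classify each by sign(x_j-x_i) * sign(y_j-y_i).
  (1,2):dx=-7,dy=-3->C; (1,3):dx=-2,dy=+6->D; (1,4):dx=-4,dy=+4->D; (1,5):dx=-8,dy=+2->D
  (2,3):dx=+5,dy=+9->C; (2,4):dx=+3,dy=+7->C; (2,5):dx=-1,dy=+5->D; (3,4):dx=-2,dy=-2->C
  (3,5):dx=-6,dy=-4->C; (4,5):dx=-4,dy=-2->C
Step 2: C = 6, D = 4, total pairs = 10.
Step 3: tau = (C - D)/(n(n-1)/2) = (6 - 4)/10 = 0.200000.
Step 4: Exact two-sided p-value (enumerate n! = 120 permutations of y under H0): p = 0.816667.
Step 5: alpha = 0.1. fail to reject H0.

tau_b = 0.2000 (C=6, D=4), p = 0.816667, fail to reject H0.


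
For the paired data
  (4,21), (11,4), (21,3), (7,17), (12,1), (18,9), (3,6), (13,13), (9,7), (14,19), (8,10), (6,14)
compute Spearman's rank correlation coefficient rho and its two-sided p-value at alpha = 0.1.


Step 1: Rank x and y separately (midranks; no ties here).
rank(x): 4->2, 11->7, 21->12, 7->4, 12->8, 18->11, 3->1, 13->9, 9->6, 14->10, 8->5, 6->3
rank(y): 21->12, 4->3, 3->2, 17->10, 1->1, 9->6, 6->4, 13->8, 7->5, 19->11, 10->7, 14->9
Step 2: d_i = R_x(i) - R_y(i); compute d_i^2.
  (2-12)^2=100, (7-3)^2=16, (12-2)^2=100, (4-10)^2=36, (8-1)^2=49, (11-6)^2=25, (1-4)^2=9, (9-8)^2=1, (6-5)^2=1, (10-11)^2=1, (5-7)^2=4, (3-9)^2=36
sum(d^2) = 378.
Step 3: rho = 1 - 6*378 / (12*(12^2 - 1)) = 1 - 2268/1716 = -0.321678.
Step 4: Under H0, t = rho * sqrt((n-2)/(1-rho^2)) = -1.0743 ~ t(10).
Step 5: Two-sided p-value from the t-distribution with 10 df = 0.307910.
Step 6: alpha = 0.1. fail to reject H0.

rho = -0.3217, p = 0.307910, fail to reject H0 at alpha = 0.1.


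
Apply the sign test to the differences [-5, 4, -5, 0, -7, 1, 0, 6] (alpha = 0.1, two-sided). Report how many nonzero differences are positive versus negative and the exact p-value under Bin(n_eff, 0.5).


Step 1: Discard zero differences. Original n = 8; n_eff = number of nonzero differences = 6.
Nonzero differences (with sign): -5, +4, -5, -7, +1, +6
Step 2: Count signs: positive = 3, negative = 3.
Step 3: Under H0: P(positive) = 0.5, so the number of positives S ~ Bin(6, 0.5).
Step 4: Two-sided exact p-value = sum of Bin(6,0.5) probabilities at or below the observed probability = 1.000000.
Step 5: alpha = 0.1. fail to reject H0.

n_eff = 6, pos = 3, neg = 3, p = 1.000000, fail to reject H0.


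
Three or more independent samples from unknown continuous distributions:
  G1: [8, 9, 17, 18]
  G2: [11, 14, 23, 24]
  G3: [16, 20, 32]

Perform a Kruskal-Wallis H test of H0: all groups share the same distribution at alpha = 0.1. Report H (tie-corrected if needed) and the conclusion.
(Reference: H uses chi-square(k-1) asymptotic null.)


Step 1: Combine all N = 11 observations and assign midranks.
sorted (value, group, rank): (8,G1,1), (9,G1,2), (11,G2,3), (14,G2,4), (16,G3,5), (17,G1,6), (18,G1,7), (20,G3,8), (23,G2,9), (24,G2,10), (32,G3,11)
Step 2: Sum ranks within each group.
R_1 = 16 (n_1 = 4)
R_2 = 26 (n_2 = 4)
R_3 = 24 (n_3 = 3)
Step 3: H = 12/(N(N+1)) * sum(R_i^2/n_i) - 3(N+1)
     = 12/(11*12) * (16^2/4 + 26^2/4 + 24^2/3) - 3*12
     = 0.090909 * 425 - 36
     = 2.636364.
Step 4: No ties, so H is used without correction.
Step 5: Under H0, H ~ chi^2(2); p-value = 0.267621.
Step 6: alpha = 0.1. fail to reject H0.

H = 2.6364, df = 2, p = 0.267621, fail to reject H0.


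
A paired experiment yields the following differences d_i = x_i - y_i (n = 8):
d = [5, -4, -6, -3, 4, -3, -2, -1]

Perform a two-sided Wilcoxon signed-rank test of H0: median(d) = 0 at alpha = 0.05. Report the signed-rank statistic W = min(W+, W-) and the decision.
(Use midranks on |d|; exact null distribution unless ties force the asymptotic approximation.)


Step 1: Drop any zero differences (none here) and take |d_i|.
|d| = [5, 4, 6, 3, 4, 3, 2, 1]
Step 2: Midrank |d_i| (ties get averaged ranks).
ranks: |5|->7, |4|->5.5, |6|->8, |3|->3.5, |4|->5.5, |3|->3.5, |2|->2, |1|->1
Step 3: Attach original signs; sum ranks with positive sign and with negative sign.
W+ = 7 + 5.5 = 12.5
W- = 5.5 + 8 + 3.5 + 3.5 + 2 + 1 = 23.5
(Check: W+ + W- = 36 should equal n(n+1)/2 = 36.)
Step 4: Test statistic W = min(W+, W-) = 12.5.
Step 5: Ties in |d|, so use the tie-corrected normal approximation.
        E[W] = n(n+1)/4 = 8*9/4 = 18.
        Tie groups: |d|=3 (t=2), |d|=4 (t=2); sum(t^3 - t) = 12.
        Var[W] = n(n+1)(2n+1)/24 - sum(t^3-t)/48 = 1224/24 - 12/48 = 50.75.
        z = (W - E[W]) / sqrt(Var[W]) = (12.5 - 18) / 7.1239 = -0.7720.
        Two-sided p = 2*Phi(z) = 0.440086.
Step 6: alpha = 0.05. fail to reject H0.

W+ = 12.5, W- = 23.5, W = min = 12.5, p = 0.440086, fail to reject H0.


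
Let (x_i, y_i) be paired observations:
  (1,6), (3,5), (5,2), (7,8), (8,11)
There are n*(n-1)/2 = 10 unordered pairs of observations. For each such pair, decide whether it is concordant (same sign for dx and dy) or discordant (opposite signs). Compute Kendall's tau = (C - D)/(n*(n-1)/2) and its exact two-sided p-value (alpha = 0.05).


Step 1: Enumerate the 10 unordered pairs (i,j) with i<j and classify each by sign(x_j-x_i) * sign(y_j-y_i).
  (1,2):dx=+2,dy=-1->D; (1,3):dx=+4,dy=-4->D; (1,4):dx=+6,dy=+2->C; (1,5):dx=+7,dy=+5->C
  (2,3):dx=+2,dy=-3->D; (2,4):dx=+4,dy=+3->C; (2,5):dx=+5,dy=+6->C; (3,4):dx=+2,dy=+6->C
  (3,5):dx=+3,dy=+9->C; (4,5):dx=+1,dy=+3->C
Step 2: C = 7, D = 3, total pairs = 10.
Step 3: tau = (C - D)/(n(n-1)/2) = (7 - 3)/10 = 0.400000.
Step 4: Exact two-sided p-value (enumerate n! = 120 permutations of y under H0): p = 0.483333.
Step 5: alpha = 0.05. fail to reject H0.

tau_b = 0.4000 (C=7, D=3), p = 0.483333, fail to reject H0.


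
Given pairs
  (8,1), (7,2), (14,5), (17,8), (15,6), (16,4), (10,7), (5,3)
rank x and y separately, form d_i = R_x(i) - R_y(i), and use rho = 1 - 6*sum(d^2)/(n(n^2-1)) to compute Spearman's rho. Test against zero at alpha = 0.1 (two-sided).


Step 1: Rank x and y separately (midranks; no ties here).
rank(x): 8->3, 7->2, 14->5, 17->8, 15->6, 16->7, 10->4, 5->1
rank(y): 1->1, 2->2, 5->5, 8->8, 6->6, 4->4, 7->7, 3->3
Step 2: d_i = R_x(i) - R_y(i); compute d_i^2.
  (3-1)^2=4, (2-2)^2=0, (5-5)^2=0, (8-8)^2=0, (6-6)^2=0, (7-4)^2=9, (4-7)^2=9, (1-3)^2=4
sum(d^2) = 26.
Step 3: rho = 1 - 6*26 / (8*(8^2 - 1)) = 1 - 156/504 = 0.690476.
Step 4: Under H0, t = rho * sqrt((n-2)/(1-rho^2)) = 2.3382 ~ t(6).
Step 5: Two-sided p-value from the t-distribution with 6 df = 0.057990.
Step 6: alpha = 0.1. reject H0.

rho = 0.6905, p = 0.057990, reject H0 at alpha = 0.1.


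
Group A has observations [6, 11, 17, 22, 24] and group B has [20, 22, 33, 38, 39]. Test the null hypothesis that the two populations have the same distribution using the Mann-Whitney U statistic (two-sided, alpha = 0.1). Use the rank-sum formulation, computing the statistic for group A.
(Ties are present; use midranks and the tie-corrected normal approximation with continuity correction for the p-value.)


Step 1: Combine and sort all 10 observations; assign midranks.
sorted (value, group): (6,X), (11,X), (17,X), (20,Y), (22,X), (22,Y), (24,X), (33,Y), (38,Y), (39,Y)
ranks: 6->1, 11->2, 17->3, 20->4, 22->5.5, 22->5.5, 24->7, 33->8, 38->9, 39->10
Step 2: Rank sum for X: R1 = 1 + 2 + 3 + 5.5 + 7 = 18.5.
Step 3: U_X = R1 - n1(n1+1)/2 = 18.5 - 5*6/2 = 18.5 - 15 = 3.5.
       U_Y = n1*n2 - U_X = 25 - 3.5 = 21.5.
Step 4: Ties are present, so use the tie-corrected normal approximation (with continuity correction) for the p-value.
Step 5: p-value = 0.074913; compare to alpha = 0.1. reject H0.

U_X = 3.5, p = 0.074913, reject H0 at alpha = 0.1.


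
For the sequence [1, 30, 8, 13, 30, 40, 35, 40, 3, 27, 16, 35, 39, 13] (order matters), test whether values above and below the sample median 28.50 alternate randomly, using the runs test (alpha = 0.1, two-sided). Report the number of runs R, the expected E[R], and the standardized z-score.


Step 1: Compute median = 28.50; label A = above, B = below.
Labels in order: BABBAAAABBBAAB  (n_A = 7, n_B = 7)
Step 2: Count runs R = 7.
Step 3: Under H0 (random ordering), E[R] = 2*n_A*n_B/(n_A+n_B) + 1 = 2*7*7/14 + 1 = 8.0000.
        Var[R] = 2*n_A*n_B*(2*n_A*n_B - n_A - n_B) / ((n_A+n_B)^2 * (n_A+n_B-1)) = 8232/2548 = 3.2308.
        SD[R] = 1.7974.
Step 4: Continuity-corrected z = (R + 0.5 - E[R]) / SD[R] = (7 + 0.5 - 8.0000) / 1.7974 = -0.2782.
Step 5: Two-sided p-value via normal approximation = 2*(1 - Phi(|z|)) = 0.780879.
Step 6: alpha = 0.1. fail to reject H0.

R = 7, z = -0.2782, p = 0.780879, fail to reject H0.


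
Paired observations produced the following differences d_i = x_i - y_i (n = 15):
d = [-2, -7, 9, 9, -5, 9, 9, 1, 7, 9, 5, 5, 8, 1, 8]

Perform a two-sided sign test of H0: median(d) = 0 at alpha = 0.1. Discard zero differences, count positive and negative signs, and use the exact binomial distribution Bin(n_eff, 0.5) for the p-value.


Step 1: Discard zero differences. Original n = 15; n_eff = number of nonzero differences = 15.
Nonzero differences (with sign): -2, -7, +9, +9, -5, +9, +9, +1, +7, +9, +5, +5, +8, +1, +8
Step 2: Count signs: positive = 12, negative = 3.
Step 3: Under H0: P(positive) = 0.5, so the number of positives S ~ Bin(15, 0.5).
Step 4: Two-sided exact p-value = sum of Bin(15,0.5) probabilities at or below the observed probability = 0.035156.
Step 5: alpha = 0.1. reject H0.

n_eff = 15, pos = 12, neg = 3, p = 0.035156, reject H0.


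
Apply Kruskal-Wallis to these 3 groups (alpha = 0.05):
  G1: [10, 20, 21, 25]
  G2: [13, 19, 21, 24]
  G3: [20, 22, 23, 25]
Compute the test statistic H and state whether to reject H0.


Step 1: Combine all N = 12 observations and assign midranks.
sorted (value, group, rank): (10,G1,1), (13,G2,2), (19,G2,3), (20,G1,4.5), (20,G3,4.5), (21,G1,6.5), (21,G2,6.5), (22,G3,8), (23,G3,9), (24,G2,10), (25,G1,11.5), (25,G3,11.5)
Step 2: Sum ranks within each group.
R_1 = 23.5 (n_1 = 4)
R_2 = 21.5 (n_2 = 4)
R_3 = 33 (n_3 = 4)
Step 3: H = 12/(N(N+1)) * sum(R_i^2/n_i) - 3(N+1)
     = 12/(12*13) * (23.5^2/4 + 21.5^2/4 + 33^2/4) - 3*13
     = 0.076923 * 525.875 - 39
     = 1.451923.
Step 4: Ties present; correction factor C = 1 - 18/(12^3 - 12) = 0.989510. Corrected H = 1.451923 / 0.989510 = 1.467314.
Step 5: Under H0, H ~ chi^2(2); p-value = 0.480150.
Step 6: alpha = 0.05. fail to reject H0.

H = 1.4673, df = 2, p = 0.480150, fail to reject H0.


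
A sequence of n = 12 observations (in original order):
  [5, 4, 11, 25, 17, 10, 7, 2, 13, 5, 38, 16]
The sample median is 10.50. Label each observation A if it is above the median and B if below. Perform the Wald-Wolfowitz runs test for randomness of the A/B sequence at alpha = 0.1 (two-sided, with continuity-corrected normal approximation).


Step 1: Compute median = 10.50; label A = above, B = below.
Labels in order: BBAAABBBABAA  (n_A = 6, n_B = 6)
Step 2: Count runs R = 6.
Step 3: Under H0 (random ordering), E[R] = 2*n_A*n_B/(n_A+n_B) + 1 = 2*6*6/12 + 1 = 7.0000.
        Var[R] = 2*n_A*n_B*(2*n_A*n_B - n_A - n_B) / ((n_A+n_B)^2 * (n_A+n_B-1)) = 4320/1584 = 2.7273.
        SD[R] = 1.6514.
Step 4: Continuity-corrected z = (R + 0.5 - E[R]) / SD[R] = (6 + 0.5 - 7.0000) / 1.6514 = -0.3028.
Step 5: Two-sided p-value via normal approximation = 2*(1 - Phi(|z|)) = 0.762069.
Step 6: alpha = 0.1. fail to reject H0.

R = 6, z = -0.3028, p = 0.762069, fail to reject H0.


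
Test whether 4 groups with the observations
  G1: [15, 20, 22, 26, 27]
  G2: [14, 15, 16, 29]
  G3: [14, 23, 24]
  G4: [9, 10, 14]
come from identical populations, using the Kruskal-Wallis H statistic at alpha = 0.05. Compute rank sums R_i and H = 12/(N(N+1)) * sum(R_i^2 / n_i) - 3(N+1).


Step 1: Combine all N = 15 observations and assign midranks.
sorted (value, group, rank): (9,G4,1), (10,G4,2), (14,G2,4), (14,G3,4), (14,G4,4), (15,G1,6.5), (15,G2,6.5), (16,G2,8), (20,G1,9), (22,G1,10), (23,G3,11), (24,G3,12), (26,G1,13), (27,G1,14), (29,G2,15)
Step 2: Sum ranks within each group.
R_1 = 52.5 (n_1 = 5)
R_2 = 33.5 (n_2 = 4)
R_3 = 27 (n_3 = 3)
R_4 = 7 (n_4 = 3)
Step 3: H = 12/(N(N+1)) * sum(R_i^2/n_i) - 3(N+1)
     = 12/(15*16) * (52.5^2/5 + 33.5^2/4 + 27^2/3 + 7^2/3) - 3*16
     = 0.050000 * 1091.15 - 48
     = 6.557292.
Step 4: Ties present; correction factor C = 1 - 30/(15^3 - 15) = 0.991071. Corrected H = 6.557292 / 0.991071 = 6.616366.
Step 5: Under H0, H ~ chi^2(3); p-value = 0.085185.
Step 6: alpha = 0.05. fail to reject H0.

H = 6.6164, df = 3, p = 0.085185, fail to reject H0.


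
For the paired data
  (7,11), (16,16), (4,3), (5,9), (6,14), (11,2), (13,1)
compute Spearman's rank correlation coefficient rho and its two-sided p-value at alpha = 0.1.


Step 1: Rank x and y separately (midranks; no ties here).
rank(x): 7->4, 16->7, 4->1, 5->2, 6->3, 11->5, 13->6
rank(y): 11->5, 16->7, 3->3, 9->4, 14->6, 2->2, 1->1
Step 2: d_i = R_x(i) - R_y(i); compute d_i^2.
  (4-5)^2=1, (7-7)^2=0, (1-3)^2=4, (2-4)^2=4, (3-6)^2=9, (5-2)^2=9, (6-1)^2=25
sum(d^2) = 52.
Step 3: rho = 1 - 6*52 / (7*(7^2 - 1)) = 1 - 312/336 = 0.071429.
Step 4: Under H0, t = rho * sqrt((n-2)/(1-rho^2)) = 0.1601 ~ t(5).
Step 5: Two-sided p-value from the t-distribution with 5 df = 0.879048.
Step 6: alpha = 0.1. fail to reject H0.

rho = 0.0714, p = 0.879048, fail to reject H0 at alpha = 0.1.


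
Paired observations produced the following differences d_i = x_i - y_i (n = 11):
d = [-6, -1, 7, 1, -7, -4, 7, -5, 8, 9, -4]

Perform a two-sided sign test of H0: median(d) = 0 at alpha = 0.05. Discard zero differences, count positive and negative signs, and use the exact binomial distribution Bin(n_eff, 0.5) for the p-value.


Step 1: Discard zero differences. Original n = 11; n_eff = number of nonzero differences = 11.
Nonzero differences (with sign): -6, -1, +7, +1, -7, -4, +7, -5, +8, +9, -4
Step 2: Count signs: positive = 5, negative = 6.
Step 3: Under H0: P(positive) = 0.5, so the number of positives S ~ Bin(11, 0.5).
Step 4: Two-sided exact p-value = sum of Bin(11,0.5) probabilities at or below the observed probability = 1.000000.
Step 5: alpha = 0.05. fail to reject H0.

n_eff = 11, pos = 5, neg = 6, p = 1.000000, fail to reject H0.


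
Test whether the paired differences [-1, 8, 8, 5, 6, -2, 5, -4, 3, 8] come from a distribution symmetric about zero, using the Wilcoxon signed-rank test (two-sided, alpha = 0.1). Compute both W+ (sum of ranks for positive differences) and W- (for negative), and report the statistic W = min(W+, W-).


Step 1: Drop any zero differences (none here) and take |d_i|.
|d| = [1, 8, 8, 5, 6, 2, 5, 4, 3, 8]
Step 2: Midrank |d_i| (ties get averaged ranks).
ranks: |1|->1, |8|->9, |8|->9, |5|->5.5, |6|->7, |2|->2, |5|->5.5, |4|->4, |3|->3, |8|->9
Step 3: Attach original signs; sum ranks with positive sign and with negative sign.
W+ = 9 + 9 + 5.5 + 7 + 5.5 + 3 + 9 = 48
W- = 1 + 2 + 4 = 7
(Check: W+ + W- = 55 should equal n(n+1)/2 = 55.)
Step 4: Test statistic W = min(W+, W-) = 7.
Step 5: Ties in |d|, so use the tie-corrected normal approximation.
        E[W] = n(n+1)/4 = 10*11/4 = 27.5.
        Tie groups: |d|=5 (t=2), |d|=8 (t=3); sum(t^3 - t) = 30.
        Var[W] = n(n+1)(2n+1)/24 - sum(t^3-t)/48 = 2310/24 - 30/48 = 95.625.
        z = (W - E[W]) / sqrt(Var[W]) = (7 - 27.5) / 9.7788 = -2.0964.
        Two-sided p = 2*Phi(z) = 0.036049.
Step 6: alpha = 0.1. reject H0.

W+ = 48, W- = 7, W = min = 7, p = 0.036049, reject H0.


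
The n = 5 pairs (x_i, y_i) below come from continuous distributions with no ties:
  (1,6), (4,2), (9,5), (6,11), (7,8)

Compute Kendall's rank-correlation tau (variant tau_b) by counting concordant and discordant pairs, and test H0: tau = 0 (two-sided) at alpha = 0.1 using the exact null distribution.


Step 1: Enumerate the 10 unordered pairs (i,j) with i<j and classify each by sign(x_j-x_i) * sign(y_j-y_i).
  (1,2):dx=+3,dy=-4->D; (1,3):dx=+8,dy=-1->D; (1,4):dx=+5,dy=+5->C; (1,5):dx=+6,dy=+2->C
  (2,3):dx=+5,dy=+3->C; (2,4):dx=+2,dy=+9->C; (2,5):dx=+3,dy=+6->C; (3,4):dx=-3,dy=+6->D
  (3,5):dx=-2,dy=+3->D; (4,5):dx=+1,dy=-3->D
Step 2: C = 5, D = 5, total pairs = 10.
Step 3: tau = (C - D)/(n(n-1)/2) = (5 - 5)/10 = 0.000000.
Step 4: Exact two-sided p-value (enumerate n! = 120 permutations of y under H0): p = 1.000000.
Step 5: alpha = 0.1. fail to reject H0.

tau_b = 0.0000 (C=5, D=5), p = 1.000000, fail to reject H0.


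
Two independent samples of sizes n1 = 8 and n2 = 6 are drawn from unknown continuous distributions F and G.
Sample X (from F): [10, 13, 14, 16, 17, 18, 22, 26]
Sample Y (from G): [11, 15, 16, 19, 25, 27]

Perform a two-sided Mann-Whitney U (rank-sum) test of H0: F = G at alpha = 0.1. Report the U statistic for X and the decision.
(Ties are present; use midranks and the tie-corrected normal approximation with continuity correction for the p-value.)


Step 1: Combine and sort all 14 observations; assign midranks.
sorted (value, group): (10,X), (11,Y), (13,X), (14,X), (15,Y), (16,X), (16,Y), (17,X), (18,X), (19,Y), (22,X), (25,Y), (26,X), (27,Y)
ranks: 10->1, 11->2, 13->3, 14->4, 15->5, 16->6.5, 16->6.5, 17->8, 18->9, 19->10, 22->11, 25->12, 26->13, 27->14
Step 2: Rank sum for X: R1 = 1 + 3 + 4 + 6.5 + 8 + 9 + 11 + 13 = 55.5.
Step 3: U_X = R1 - n1(n1+1)/2 = 55.5 - 8*9/2 = 55.5 - 36 = 19.5.
       U_Y = n1*n2 - U_X = 48 - 19.5 = 28.5.
Step 4: Ties are present, so use the tie-corrected normal approximation (with continuity correction) for the p-value.
Step 5: p-value = 0.605180; compare to alpha = 0.1. fail to reject H0.

U_X = 19.5, p = 0.605180, fail to reject H0 at alpha = 0.1.


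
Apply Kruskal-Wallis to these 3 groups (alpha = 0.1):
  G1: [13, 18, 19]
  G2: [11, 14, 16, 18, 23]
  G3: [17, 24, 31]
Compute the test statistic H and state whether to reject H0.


Step 1: Combine all N = 11 observations and assign midranks.
sorted (value, group, rank): (11,G2,1), (13,G1,2), (14,G2,3), (16,G2,4), (17,G3,5), (18,G1,6.5), (18,G2,6.5), (19,G1,8), (23,G2,9), (24,G3,10), (31,G3,11)
Step 2: Sum ranks within each group.
R_1 = 16.5 (n_1 = 3)
R_2 = 23.5 (n_2 = 5)
R_3 = 26 (n_3 = 3)
Step 3: H = 12/(N(N+1)) * sum(R_i^2/n_i) - 3(N+1)
     = 12/(11*12) * (16.5^2/3 + 23.5^2/5 + 26^2/3) - 3*12
     = 0.090909 * 426.533 - 36
     = 2.775758.
Step 4: Ties present; correction factor C = 1 - 6/(11^3 - 11) = 0.995455. Corrected H = 2.775758 / 0.995455 = 2.788432.
Step 5: Under H0, H ~ chi^2(2); p-value = 0.248027.
Step 6: alpha = 0.1. fail to reject H0.

H = 2.7884, df = 2, p = 0.248027, fail to reject H0.


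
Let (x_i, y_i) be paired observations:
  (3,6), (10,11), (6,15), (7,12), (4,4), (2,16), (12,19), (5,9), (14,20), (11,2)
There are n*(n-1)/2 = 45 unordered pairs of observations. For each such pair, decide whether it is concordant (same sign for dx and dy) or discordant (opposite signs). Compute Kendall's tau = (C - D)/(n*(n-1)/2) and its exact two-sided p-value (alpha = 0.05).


Step 1: Enumerate the 45 unordered pairs (i,j) with i<j and classify each by sign(x_j-x_i) * sign(y_j-y_i).
  (1,2):dx=+7,dy=+5->C; (1,3):dx=+3,dy=+9->C; (1,4):dx=+4,dy=+6->C; (1,5):dx=+1,dy=-2->D
  (1,6):dx=-1,dy=+10->D; (1,7):dx=+9,dy=+13->C; (1,8):dx=+2,dy=+3->C; (1,9):dx=+11,dy=+14->C
  (1,10):dx=+8,dy=-4->D; (2,3):dx=-4,dy=+4->D; (2,4):dx=-3,dy=+1->D; (2,5):dx=-6,dy=-7->C
  (2,6):dx=-8,dy=+5->D; (2,7):dx=+2,dy=+8->C; (2,8):dx=-5,dy=-2->C; (2,9):dx=+4,dy=+9->C
  (2,10):dx=+1,dy=-9->D; (3,4):dx=+1,dy=-3->D; (3,5):dx=-2,dy=-11->C; (3,6):dx=-4,dy=+1->D
  (3,7):dx=+6,dy=+4->C; (3,8):dx=-1,dy=-6->C; (3,9):dx=+8,dy=+5->C; (3,10):dx=+5,dy=-13->D
  (4,5):dx=-3,dy=-8->C; (4,6):dx=-5,dy=+4->D; (4,7):dx=+5,dy=+7->C; (4,8):dx=-2,dy=-3->C
  (4,9):dx=+7,dy=+8->C; (4,10):dx=+4,dy=-10->D; (5,6):dx=-2,dy=+12->D; (5,7):dx=+8,dy=+15->C
  (5,8):dx=+1,dy=+5->C; (5,9):dx=+10,dy=+16->C; (5,10):dx=+7,dy=-2->D; (6,7):dx=+10,dy=+3->C
  (6,8):dx=+3,dy=-7->D; (6,9):dx=+12,dy=+4->C; (6,10):dx=+9,dy=-14->D; (7,8):dx=-7,dy=-10->C
  (7,9):dx=+2,dy=+1->C; (7,10):dx=-1,dy=-17->C; (8,9):dx=+9,dy=+11->C; (8,10):dx=+6,dy=-7->D
  (9,10):dx=-3,dy=-18->C
Step 2: C = 28, D = 17, total pairs = 45.
Step 3: tau = (C - D)/(n(n-1)/2) = (28 - 17)/45 = 0.244444.
Step 4: Exact two-sided p-value (enumerate n! = 3628800 permutations of y under H0): p = 0.380720.
Step 5: alpha = 0.05. fail to reject H0.

tau_b = 0.2444 (C=28, D=17), p = 0.380720, fail to reject H0.


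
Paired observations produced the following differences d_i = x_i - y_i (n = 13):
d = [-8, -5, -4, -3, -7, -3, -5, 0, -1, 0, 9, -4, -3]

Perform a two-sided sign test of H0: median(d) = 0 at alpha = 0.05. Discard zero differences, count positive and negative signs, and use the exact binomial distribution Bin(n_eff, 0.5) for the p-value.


Step 1: Discard zero differences. Original n = 13; n_eff = number of nonzero differences = 11.
Nonzero differences (with sign): -8, -5, -4, -3, -7, -3, -5, -1, +9, -4, -3
Step 2: Count signs: positive = 1, negative = 10.
Step 3: Under H0: P(positive) = 0.5, so the number of positives S ~ Bin(11, 0.5).
Step 4: Two-sided exact p-value = sum of Bin(11,0.5) probabilities at or below the observed probability = 0.011719.
Step 5: alpha = 0.05. reject H0.

n_eff = 11, pos = 1, neg = 10, p = 0.011719, reject H0.


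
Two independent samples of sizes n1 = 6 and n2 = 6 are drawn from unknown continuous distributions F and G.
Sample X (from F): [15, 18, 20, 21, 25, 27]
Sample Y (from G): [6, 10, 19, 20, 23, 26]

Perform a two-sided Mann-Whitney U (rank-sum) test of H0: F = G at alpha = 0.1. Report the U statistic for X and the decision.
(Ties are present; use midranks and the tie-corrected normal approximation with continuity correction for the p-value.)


Step 1: Combine and sort all 12 observations; assign midranks.
sorted (value, group): (6,Y), (10,Y), (15,X), (18,X), (19,Y), (20,X), (20,Y), (21,X), (23,Y), (25,X), (26,Y), (27,X)
ranks: 6->1, 10->2, 15->3, 18->4, 19->5, 20->6.5, 20->6.5, 21->8, 23->9, 25->10, 26->11, 27->12
Step 2: Rank sum for X: R1 = 3 + 4 + 6.5 + 8 + 10 + 12 = 43.5.
Step 3: U_X = R1 - n1(n1+1)/2 = 43.5 - 6*7/2 = 43.5 - 21 = 22.5.
       U_Y = n1*n2 - U_X = 36 - 22.5 = 13.5.
Step 4: Ties are present, so use the tie-corrected normal approximation (with continuity correction) for the p-value.
Step 5: p-value = 0.521110; compare to alpha = 0.1. fail to reject H0.

U_X = 22.5, p = 0.521110, fail to reject H0 at alpha = 0.1.


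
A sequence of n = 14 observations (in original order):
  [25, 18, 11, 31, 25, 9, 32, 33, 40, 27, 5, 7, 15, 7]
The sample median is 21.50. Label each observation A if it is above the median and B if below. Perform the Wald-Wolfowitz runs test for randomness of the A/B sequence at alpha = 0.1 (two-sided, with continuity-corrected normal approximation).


Step 1: Compute median = 21.50; label A = above, B = below.
Labels in order: ABBAABAAAABBBB  (n_A = 7, n_B = 7)
Step 2: Count runs R = 6.
Step 3: Under H0 (random ordering), E[R] = 2*n_A*n_B/(n_A+n_B) + 1 = 2*7*7/14 + 1 = 8.0000.
        Var[R] = 2*n_A*n_B*(2*n_A*n_B - n_A - n_B) / ((n_A+n_B)^2 * (n_A+n_B-1)) = 8232/2548 = 3.2308.
        SD[R] = 1.7974.
Step 4: Continuity-corrected z = (R + 0.5 - E[R]) / SD[R] = (6 + 0.5 - 8.0000) / 1.7974 = -0.8345.
Step 5: Two-sided p-value via normal approximation = 2*(1 - Phi(|z|)) = 0.403986.
Step 6: alpha = 0.1. fail to reject H0.

R = 6, z = -0.8345, p = 0.403986, fail to reject H0.


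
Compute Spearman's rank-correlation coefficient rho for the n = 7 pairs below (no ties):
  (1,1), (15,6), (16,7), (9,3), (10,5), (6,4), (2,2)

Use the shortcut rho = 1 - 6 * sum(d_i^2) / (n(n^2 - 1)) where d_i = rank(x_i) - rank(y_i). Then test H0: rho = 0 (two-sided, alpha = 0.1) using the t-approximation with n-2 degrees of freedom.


Step 1: Rank x and y separately (midranks; no ties here).
rank(x): 1->1, 15->6, 16->7, 9->4, 10->5, 6->3, 2->2
rank(y): 1->1, 6->6, 7->7, 3->3, 5->5, 4->4, 2->2
Step 2: d_i = R_x(i) - R_y(i); compute d_i^2.
  (1-1)^2=0, (6-6)^2=0, (7-7)^2=0, (4-3)^2=1, (5-5)^2=0, (3-4)^2=1, (2-2)^2=0
sum(d^2) = 2.
Step 3: rho = 1 - 6*2 / (7*(7^2 - 1)) = 1 - 12/336 = 0.964286.
Step 4: Under H0, t = rho * sqrt((n-2)/(1-rho^2)) = 8.1408 ~ t(5).
Step 5: Two-sided p-value from the t-distribution with 5 df = 0.000454.
Step 6: alpha = 0.1. reject H0.

rho = 0.9643, p = 0.000454, reject H0 at alpha = 0.1.


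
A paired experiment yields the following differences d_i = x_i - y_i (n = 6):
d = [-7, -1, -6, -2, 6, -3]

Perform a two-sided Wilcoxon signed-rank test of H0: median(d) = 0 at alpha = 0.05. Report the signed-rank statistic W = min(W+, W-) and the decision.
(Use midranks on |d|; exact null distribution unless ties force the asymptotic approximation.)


Step 1: Drop any zero differences (none here) and take |d_i|.
|d| = [7, 1, 6, 2, 6, 3]
Step 2: Midrank |d_i| (ties get averaged ranks).
ranks: |7|->6, |1|->1, |6|->4.5, |2|->2, |6|->4.5, |3|->3
Step 3: Attach original signs; sum ranks with positive sign and with negative sign.
W+ = 4.5 = 4.5
W- = 6 + 1 + 4.5 + 2 + 3 = 16.5
(Check: W+ + W- = 21 should equal n(n+1)/2 = 21.)
Step 4: Test statistic W = min(W+, W-) = 4.5.
Step 5: Ties in |d|, so use the tie-corrected normal approximation.
        E[W] = n(n+1)/4 = 6*7/4 = 10.5.
        Tie groups: |d|=6 (t=2); sum(t^3 - t) = 6.
        Var[W] = n(n+1)(2n+1)/24 - sum(t^3-t)/48 = 546/24 - 6/48 = 22.625.
        z = (W - E[W]) / sqrt(Var[W]) = (4.5 - 10.5) / 4.7566 = -1.2614.
        Two-sided p = 2*Phi(z) = 0.207160.
Step 6: alpha = 0.05. fail to reject H0.

W+ = 4.5, W- = 16.5, W = min = 4.5, p = 0.207160, fail to reject H0.


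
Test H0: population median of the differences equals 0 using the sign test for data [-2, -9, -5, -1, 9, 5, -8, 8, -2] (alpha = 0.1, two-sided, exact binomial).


Step 1: Discard zero differences. Original n = 9; n_eff = number of nonzero differences = 9.
Nonzero differences (with sign): -2, -9, -5, -1, +9, +5, -8, +8, -2
Step 2: Count signs: positive = 3, negative = 6.
Step 3: Under H0: P(positive) = 0.5, so the number of positives S ~ Bin(9, 0.5).
Step 4: Two-sided exact p-value = sum of Bin(9,0.5) probabilities at or below the observed probability = 0.507812.
Step 5: alpha = 0.1. fail to reject H0.

n_eff = 9, pos = 3, neg = 6, p = 0.507812, fail to reject H0.


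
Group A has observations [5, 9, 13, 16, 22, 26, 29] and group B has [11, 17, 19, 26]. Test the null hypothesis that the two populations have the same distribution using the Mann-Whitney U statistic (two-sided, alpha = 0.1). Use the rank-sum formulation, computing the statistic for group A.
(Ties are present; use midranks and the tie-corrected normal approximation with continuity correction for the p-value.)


Step 1: Combine and sort all 11 observations; assign midranks.
sorted (value, group): (5,X), (9,X), (11,Y), (13,X), (16,X), (17,Y), (19,Y), (22,X), (26,X), (26,Y), (29,X)
ranks: 5->1, 9->2, 11->3, 13->4, 16->5, 17->6, 19->7, 22->8, 26->9.5, 26->9.5, 29->11
Step 2: Rank sum for X: R1 = 1 + 2 + 4 + 5 + 8 + 9.5 + 11 = 40.5.
Step 3: U_X = R1 - n1(n1+1)/2 = 40.5 - 7*8/2 = 40.5 - 28 = 12.5.
       U_Y = n1*n2 - U_X = 28 - 12.5 = 15.5.
Step 4: Ties are present, so use the tie-corrected normal approximation (with continuity correction) for the p-value.
Step 5: p-value = 0.849769; compare to alpha = 0.1. fail to reject H0.

U_X = 12.5, p = 0.849769, fail to reject H0 at alpha = 0.1.


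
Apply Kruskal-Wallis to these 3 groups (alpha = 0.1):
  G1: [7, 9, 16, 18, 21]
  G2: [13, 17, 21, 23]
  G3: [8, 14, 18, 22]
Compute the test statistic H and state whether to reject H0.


Step 1: Combine all N = 13 observations and assign midranks.
sorted (value, group, rank): (7,G1,1), (8,G3,2), (9,G1,3), (13,G2,4), (14,G3,5), (16,G1,6), (17,G2,7), (18,G1,8.5), (18,G3,8.5), (21,G1,10.5), (21,G2,10.5), (22,G3,12), (23,G2,13)
Step 2: Sum ranks within each group.
R_1 = 29 (n_1 = 5)
R_2 = 34.5 (n_2 = 4)
R_3 = 27.5 (n_3 = 4)
Step 3: H = 12/(N(N+1)) * sum(R_i^2/n_i) - 3(N+1)
     = 12/(13*14) * (29^2/5 + 34.5^2/4 + 27.5^2/4) - 3*14
     = 0.065934 * 654.825 - 42
     = 1.175275.
Step 4: Ties present; correction factor C = 1 - 12/(13^3 - 13) = 0.994505. Corrected H = 1.175275 / 0.994505 = 1.181768.
Step 5: Under H0, H ~ chi^2(2); p-value = 0.553837.
Step 6: alpha = 0.1. fail to reject H0.

H = 1.1818, df = 2, p = 0.553837, fail to reject H0.


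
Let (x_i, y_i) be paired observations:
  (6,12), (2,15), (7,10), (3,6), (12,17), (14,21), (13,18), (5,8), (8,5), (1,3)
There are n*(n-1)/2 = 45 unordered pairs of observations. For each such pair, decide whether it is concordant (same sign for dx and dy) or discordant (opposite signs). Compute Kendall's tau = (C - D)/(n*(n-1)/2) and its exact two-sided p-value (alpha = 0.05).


Step 1: Enumerate the 45 unordered pairs (i,j) with i<j and classify each by sign(x_j-x_i) * sign(y_j-y_i).
  (1,2):dx=-4,dy=+3->D; (1,3):dx=+1,dy=-2->D; (1,4):dx=-3,dy=-6->C; (1,5):dx=+6,dy=+5->C
  (1,6):dx=+8,dy=+9->C; (1,7):dx=+7,dy=+6->C; (1,8):dx=-1,dy=-4->C; (1,9):dx=+2,dy=-7->D
  (1,10):dx=-5,dy=-9->C; (2,3):dx=+5,dy=-5->D; (2,4):dx=+1,dy=-9->D; (2,5):dx=+10,dy=+2->C
  (2,6):dx=+12,dy=+6->C; (2,7):dx=+11,dy=+3->C; (2,8):dx=+3,dy=-7->D; (2,9):dx=+6,dy=-10->D
  (2,10):dx=-1,dy=-12->C; (3,4):dx=-4,dy=-4->C; (3,5):dx=+5,dy=+7->C; (3,6):dx=+7,dy=+11->C
  (3,7):dx=+6,dy=+8->C; (3,8):dx=-2,dy=-2->C; (3,9):dx=+1,dy=-5->D; (3,10):dx=-6,dy=-7->C
  (4,5):dx=+9,dy=+11->C; (4,6):dx=+11,dy=+15->C; (4,7):dx=+10,dy=+12->C; (4,8):dx=+2,dy=+2->C
  (4,9):dx=+5,dy=-1->D; (4,10):dx=-2,dy=-3->C; (5,6):dx=+2,dy=+4->C; (5,7):dx=+1,dy=+1->C
  (5,8):dx=-7,dy=-9->C; (5,9):dx=-4,dy=-12->C; (5,10):dx=-11,dy=-14->C; (6,7):dx=-1,dy=-3->C
  (6,8):dx=-9,dy=-13->C; (6,9):dx=-6,dy=-16->C; (6,10):dx=-13,dy=-18->C; (7,8):dx=-8,dy=-10->C
  (7,9):dx=-5,dy=-13->C; (7,10):dx=-12,dy=-15->C; (8,9):dx=+3,dy=-3->D; (8,10):dx=-4,dy=-5->C
  (9,10):dx=-7,dy=-2->C
Step 2: C = 35, D = 10, total pairs = 45.
Step 3: tau = (C - D)/(n(n-1)/2) = (35 - 10)/45 = 0.555556.
Step 4: Exact two-sided p-value (enumerate n! = 3628800 permutations of y under H0): p = 0.028609.
Step 5: alpha = 0.05. reject H0.

tau_b = 0.5556 (C=35, D=10), p = 0.028609, reject H0.


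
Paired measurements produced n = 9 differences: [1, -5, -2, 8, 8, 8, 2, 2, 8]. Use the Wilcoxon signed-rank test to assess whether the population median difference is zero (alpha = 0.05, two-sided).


Step 1: Drop any zero differences (none here) and take |d_i|.
|d| = [1, 5, 2, 8, 8, 8, 2, 2, 8]
Step 2: Midrank |d_i| (ties get averaged ranks).
ranks: |1|->1, |5|->5, |2|->3, |8|->7.5, |8|->7.5, |8|->7.5, |2|->3, |2|->3, |8|->7.5
Step 3: Attach original signs; sum ranks with positive sign and with negative sign.
W+ = 1 + 7.5 + 7.5 + 7.5 + 3 + 3 + 7.5 = 37
W- = 5 + 3 = 8
(Check: W+ + W- = 45 should equal n(n+1)/2 = 45.)
Step 4: Test statistic W = min(W+, W-) = 8.
Step 5: Ties in |d|, so use the tie-corrected normal approximation.
        E[W] = n(n+1)/4 = 9*10/4 = 22.5.
        Tie groups: |d|=2 (t=3), |d|=8 (t=4); sum(t^3 - t) = 84.
        Var[W] = n(n+1)(2n+1)/24 - sum(t^3-t)/48 = 1710/24 - 84/48 = 69.5.
        z = (W - E[W]) / sqrt(Var[W]) = (8 - 22.5) / 8.3367 = -1.7393.
        Two-sided p = 2*Phi(z) = 0.081981.
Step 6: alpha = 0.05. fail to reject H0.

W+ = 37, W- = 8, W = min = 8, p = 0.081981, fail to reject H0.


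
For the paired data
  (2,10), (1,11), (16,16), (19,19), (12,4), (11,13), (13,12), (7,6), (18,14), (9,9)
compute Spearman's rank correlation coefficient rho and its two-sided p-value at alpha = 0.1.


Step 1: Rank x and y separately (midranks; no ties here).
rank(x): 2->2, 1->1, 16->8, 19->10, 12->6, 11->5, 13->7, 7->3, 18->9, 9->4
rank(y): 10->4, 11->5, 16->9, 19->10, 4->1, 13->7, 12->6, 6->2, 14->8, 9->3
Step 2: d_i = R_x(i) - R_y(i); compute d_i^2.
  (2-4)^2=4, (1-5)^2=16, (8-9)^2=1, (10-10)^2=0, (6-1)^2=25, (5-7)^2=4, (7-6)^2=1, (3-2)^2=1, (9-8)^2=1, (4-3)^2=1
sum(d^2) = 54.
Step 3: rho = 1 - 6*54 / (10*(10^2 - 1)) = 1 - 324/990 = 0.672727.
Step 4: Under H0, t = rho * sqrt((n-2)/(1-rho^2)) = 2.5717 ~ t(8).
Step 5: Two-sided p-value from the t-distribution with 8 df = 0.033041.
Step 6: alpha = 0.1. reject H0.

rho = 0.6727, p = 0.033041, reject H0 at alpha = 0.1.
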